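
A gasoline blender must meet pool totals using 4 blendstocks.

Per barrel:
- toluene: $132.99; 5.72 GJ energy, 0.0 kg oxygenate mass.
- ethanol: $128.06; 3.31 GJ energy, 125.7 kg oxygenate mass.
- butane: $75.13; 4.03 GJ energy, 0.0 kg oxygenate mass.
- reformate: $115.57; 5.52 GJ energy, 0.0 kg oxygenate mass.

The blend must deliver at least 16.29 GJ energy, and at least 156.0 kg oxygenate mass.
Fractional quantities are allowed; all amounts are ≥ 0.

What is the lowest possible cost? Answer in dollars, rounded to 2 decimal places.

$386.04

Treat it as an LP. Let x1 = barrels of toluene, x2 = barrels of ethanol, x3 = barrels of butane, x4 = barrels of reformate.
min 132.99x1 + 128.06x2 + 75.13x3 + 115.57x4 with:
  5.72x1 + 3.31x2 + 4.03x3 + 5.52x4 ≥ 16.29   (energy)
  125.7x2 ≥ 156   (oxygenate mass)
  x1, x2, x3, x4 ≥ 0.
At the optimum only ethanol, butane are positive (toluene, reformate = 0). The energy and oxygenate mass requirements are met with equality.
Solving gives x2 = 1.241, x3 = 3.023.
Hence cost = 128.06·1.241 + 75.13·3.023 = $386.0405.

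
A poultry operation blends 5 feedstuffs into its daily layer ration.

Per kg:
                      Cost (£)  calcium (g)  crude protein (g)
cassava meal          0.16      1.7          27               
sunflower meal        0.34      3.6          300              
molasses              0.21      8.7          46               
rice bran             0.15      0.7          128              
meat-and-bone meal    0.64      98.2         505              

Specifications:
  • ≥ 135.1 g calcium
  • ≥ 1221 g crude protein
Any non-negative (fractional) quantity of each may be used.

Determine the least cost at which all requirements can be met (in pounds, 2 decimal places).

Let x1 = kg of cassava meal, x2 = kg of sunflower meal, x3 = kg of molasses, x4 = kg of rice bran, x5 = kg of meat-and-bone meal.
min 0.16x1 + 0.34x2 + 0.21x3 + 0.15x4 + 0.64x5 subject to:
  1.7x1 + 3.6x2 + 8.7x3 + 0.7x4 + 98.2x5 ≥ 135.1   (calcium)
  27x1 + 300x2 + 46x3 + 128x4 + 505x5 ≥ 1221   (crude protein)
  x1, x2, x3, x4, x5 ≥ 0.
The optimal basis is {sunflower meal, meat-and-bone meal}; cassava meal, molasses, rice bran drop out. The calcium and crude protein requirements are met with equality.
So sunflower meal = 1.869 kg, meat-and-bone meal = 1.307 kg.
Objective = 0.34·1.869 + 0.64·1.307 = 1.4719.

£1.47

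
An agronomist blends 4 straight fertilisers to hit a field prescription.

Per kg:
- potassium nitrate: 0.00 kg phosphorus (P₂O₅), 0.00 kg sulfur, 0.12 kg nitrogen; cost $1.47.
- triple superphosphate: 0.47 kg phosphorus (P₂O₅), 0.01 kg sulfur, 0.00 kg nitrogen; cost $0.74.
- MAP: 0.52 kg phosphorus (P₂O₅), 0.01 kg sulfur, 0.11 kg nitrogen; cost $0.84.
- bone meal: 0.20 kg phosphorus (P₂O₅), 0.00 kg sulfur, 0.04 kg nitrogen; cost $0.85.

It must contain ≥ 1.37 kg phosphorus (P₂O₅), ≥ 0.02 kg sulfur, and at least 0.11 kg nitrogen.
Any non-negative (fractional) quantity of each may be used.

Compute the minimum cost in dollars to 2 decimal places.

$2.18

Set it up as a linear program. Let x1 = kg of potassium nitrate, x2 = kg of triple superphosphate, x3 = kg of MAP, x4 = kg of bone meal.
min 1.47x1 + 0.74x2 + 0.84x3 + 0.85x4 s.t.:
  0.47x2 + 0.52x3 + 0.2x4 ≥ 1.37   (phosphorus (P₂O₅))
  0.01x2 + 0.01x3 ≥ 0.02   (sulfur)
  0.12x1 + 0.11x3 + 0.04x4 ≥ 0.11   (nitrogen)
  x1, x2, x3, x4 ≥ 0.
At the optimum only triple superphosphate, MAP are positive (potassium nitrate, bone meal = 0). Binding constraints: phosphorus (P₂O₅) and nitrogen.
So triple superphosphate = 1.809 kg, MAP = 1 kg.
Cost = 0.74·1.809 + 0.84·1 = 2.1787.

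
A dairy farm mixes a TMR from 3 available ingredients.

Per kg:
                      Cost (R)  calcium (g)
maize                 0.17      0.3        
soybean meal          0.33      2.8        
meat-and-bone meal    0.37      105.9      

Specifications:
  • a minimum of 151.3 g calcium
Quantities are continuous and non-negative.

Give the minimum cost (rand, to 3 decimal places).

This is a linear program. Let x1 = kg of maize, x2 = kg of soybean meal, x3 = kg of meat-and-bone meal.
Minimize 0.17x1 + 0.33x2 + 0.37x3 subject to:
  0.3x1 + 2.8x2 + 105.9x3 ≥ 151.3   (calcium)
  x1, x2, x3 ≥ 0.
The cheapest feasible vertex uses only meat-and-bone meal; maize, soybean meal are not used. The calcium requirement is met with equality.
That vertex is x3 = 1.429.
Hence cost = 0.37·1.429 = R0.52873.

R0.529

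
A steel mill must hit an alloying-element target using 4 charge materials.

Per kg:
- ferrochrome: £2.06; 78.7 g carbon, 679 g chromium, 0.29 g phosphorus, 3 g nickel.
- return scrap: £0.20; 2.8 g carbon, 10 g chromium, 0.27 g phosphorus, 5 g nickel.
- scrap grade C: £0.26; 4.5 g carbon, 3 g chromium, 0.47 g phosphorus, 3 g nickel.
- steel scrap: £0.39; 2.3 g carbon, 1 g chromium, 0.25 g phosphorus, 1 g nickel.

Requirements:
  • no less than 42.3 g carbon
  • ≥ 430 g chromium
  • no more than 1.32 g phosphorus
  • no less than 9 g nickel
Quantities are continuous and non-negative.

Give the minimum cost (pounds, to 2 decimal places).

£1.55

This is a linear program. Let x1 = kg of ferrochrome, x2 = kg of return scrap, x3 = kg of scrap grade C, x4 = kg of steel scrap.
Minimise 2.06x1 + 0.2x2 + 0.26x3 + 0.39x4 subject to:
  78.7x1 + 2.8x2 + 4.5x3 + 2.3x4 ≥ 42.3   (carbon)
  679x1 + 10x2 + 3x3 + 1x4 ≥ 430   (chromium)
  0.29x1 + 0.27x2 + 0.47x3 + 0.25x4 ≤ 1.32   (phosphorus)
  3x1 + 5x2 + 3x3 + 1x4 ≥ 9   (nickel)
  x1, x2, x3, x4 ≥ 0.
The minimum-cost mix takes nothing from scrap grade C, steel scrap — only ferrochrome, return scrap. The chromium and nickel requirements are met with equality.
Optimal quantities: ferrochrome = 0.6122 kg, return scrap = 1.433 kg.
Objective = 2.06·0.6122 + 0.2·1.433 = 1.5477.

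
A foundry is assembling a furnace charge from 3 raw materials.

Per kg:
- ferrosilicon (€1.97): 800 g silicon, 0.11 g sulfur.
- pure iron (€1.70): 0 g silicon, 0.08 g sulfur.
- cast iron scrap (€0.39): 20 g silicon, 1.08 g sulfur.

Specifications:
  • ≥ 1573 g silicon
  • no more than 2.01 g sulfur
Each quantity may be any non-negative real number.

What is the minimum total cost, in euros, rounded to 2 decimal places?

This is a linear program. Let x1 = kg of ferrosilicon, x2 = kg of pure iron, x3 = kg of cast iron scrap.
Minimize 1.97x1 + 1.7x2 + 0.39x3 with:
  800x1 + 20x3 ≥ 1573   (silicon)
  0.11x1 + 0.08x2 + 1.08x3 ≤ 2.01   (sulfur)
  x1, x2, x3 ≥ 0.
The optimal basis is {ferrosilicon}; pure iron, cast iron scrap drop out. There the silicon constraint is tight.
Solving gives x1 = 1.966.
Cost = 1.97·1.966 = 3.8730.

€3.87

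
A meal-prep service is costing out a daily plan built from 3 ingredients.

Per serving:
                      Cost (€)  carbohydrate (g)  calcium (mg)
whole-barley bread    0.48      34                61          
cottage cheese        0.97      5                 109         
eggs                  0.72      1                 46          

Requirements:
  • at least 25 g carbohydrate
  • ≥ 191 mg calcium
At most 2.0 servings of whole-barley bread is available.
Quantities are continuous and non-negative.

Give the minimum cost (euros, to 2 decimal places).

Set it up as a linear program. Let x1 = servings of whole-barley bread, x2 = servings of cottage cheese, x3 = servings of eggs.
min 0.48x1 + 0.97x2 + 0.72x3 subject to:
  34x1 + 5x2 + 1x3 ≥ 25   (carbohydrate)
  61x1 + 109x2 + 46x3 ≥ 191   (calcium)
  x1 ≤ 2
  x1, x2, x3 ≥ 0.
The cheapest feasible vertex uses only whole-barley bread, cottage cheese; eggs is not used. Binding constraints: calcium and the whole-barley bread cap.
That vertex is x1 = 2, x2 = 0.633.
Total cost: 0.48·2 + 0.97·0.633 = 1.5740.

€1.57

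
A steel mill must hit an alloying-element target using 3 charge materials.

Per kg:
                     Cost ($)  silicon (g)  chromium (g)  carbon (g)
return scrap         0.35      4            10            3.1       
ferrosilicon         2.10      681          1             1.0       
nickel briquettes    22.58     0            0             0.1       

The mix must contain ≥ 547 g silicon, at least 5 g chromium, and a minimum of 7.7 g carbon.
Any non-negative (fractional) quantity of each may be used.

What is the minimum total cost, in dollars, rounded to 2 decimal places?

Let x1 = kg of return scrap, x2 = kg of ferrosilicon, x3 = kg of nickel briquettes.
Minimise 0.35x1 + 2.1x2 + 22.58x3 s.t.:
  4x1 + 681x2 ≥ 547   (silicon)
  10x1 + 1x2 ≥ 5   (chromium)
  3.1x1 + 1x2 + 0.1x3 ≥ 7.7   (carbon)
  x1, x2, x3 ≥ 0.
The optimal basis is {return scrap, ferrosilicon}; nickel briquettes drops out. There the silicon and carbon constraints are tight.
So return scrap = 2.229 kg, ferrosilicon = 0.7901 kg.
Hence cost = 0.35·2.229 + 2.1·0.7901 = $2.4394.

$2.44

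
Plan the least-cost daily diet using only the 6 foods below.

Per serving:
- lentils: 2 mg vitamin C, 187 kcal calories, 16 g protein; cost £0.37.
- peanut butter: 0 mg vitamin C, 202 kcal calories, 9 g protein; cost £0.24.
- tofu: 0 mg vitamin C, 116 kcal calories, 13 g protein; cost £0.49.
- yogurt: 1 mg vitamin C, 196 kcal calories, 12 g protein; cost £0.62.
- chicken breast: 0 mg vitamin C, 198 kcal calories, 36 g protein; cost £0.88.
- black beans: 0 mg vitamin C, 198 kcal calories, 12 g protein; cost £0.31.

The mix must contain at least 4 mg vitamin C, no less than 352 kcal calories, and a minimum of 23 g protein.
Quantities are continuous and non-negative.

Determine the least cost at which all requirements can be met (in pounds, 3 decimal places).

£0.740

This is a linear program. Let x1 = servings of lentils, x2 = servings of peanut butter, x3 = servings of tofu, x4 = servings of yogurt, x5 = servings of chicken breast, x6 = servings of black beans.
Minimise 0.37x1 + 0.24x2 + 0.49x3 + 0.62x4 + 0.88x5 + 0.31x6 s.t.:
  2x1 + 1x4 ≥ 4   (vitamin C)
  187x1 + 202x2 + 116x3 + 196x4 + 198x5 + 198x6 ≥ 352   (calories)
  16x1 + 9x2 + 13x3 + 12x4 + 36x5 + 12x6 ≥ 23   (protein)
  x1, x2, x3, x4, x5, x6 ≥ 0.
The cheapest feasible vertex uses only lentils; peanut butter, tofu, yogurt, chicken breast, black beans are not used. There the vitamin C constraint is tight.
That vertex is x1 = 2.
Total cost: 0.37·2 = 0.74000.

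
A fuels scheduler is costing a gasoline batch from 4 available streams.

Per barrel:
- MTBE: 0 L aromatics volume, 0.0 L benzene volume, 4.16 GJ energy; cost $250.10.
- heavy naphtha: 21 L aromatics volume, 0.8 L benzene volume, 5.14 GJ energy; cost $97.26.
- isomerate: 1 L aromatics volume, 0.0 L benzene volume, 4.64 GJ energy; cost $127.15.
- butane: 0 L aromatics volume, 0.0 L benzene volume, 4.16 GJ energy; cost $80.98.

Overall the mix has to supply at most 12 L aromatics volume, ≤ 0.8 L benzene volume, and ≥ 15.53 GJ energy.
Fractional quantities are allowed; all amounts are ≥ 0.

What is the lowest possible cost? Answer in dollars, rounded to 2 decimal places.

This is a linear program. Let x1 = barrels of MTBE, x2 = barrels of heavy naphtha, x3 = barrels of isomerate, x4 = barrels of butane.
Minimise 250.1x1 + 97.26x2 + 127.15x3 + 80.98x4 s.t.:
  21x2 + 1x3 ≤ 12   (aromatics volume)
  0.8x2 ≤ 0.8   (benzene volume)
  4.16x1 + 5.14x2 + 4.64x3 + 4.16x4 ≥ 15.53   (energy)
  x1, x2, x3, x4 ≥ 0.
At the optimum only heavy naphtha, butane are positive (MTBE, isomerate = 0). Binding constraints: aromatics volume and energy.
That vertex is x2 = 0.57143, x4 = 3.0271.
Objective = 97.26·0.57143 + 80.98·3.0271 = 300.7118.

$300.71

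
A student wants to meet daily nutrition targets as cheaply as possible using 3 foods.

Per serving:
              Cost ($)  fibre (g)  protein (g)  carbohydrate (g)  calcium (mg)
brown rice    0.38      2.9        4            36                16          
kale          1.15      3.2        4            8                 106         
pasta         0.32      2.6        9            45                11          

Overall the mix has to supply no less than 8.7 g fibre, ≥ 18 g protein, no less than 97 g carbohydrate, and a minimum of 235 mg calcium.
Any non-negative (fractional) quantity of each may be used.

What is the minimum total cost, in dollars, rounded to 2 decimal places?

$2.91

Set it up as a linear program. Let x1 = servings of brown rice, x2 = servings of kale, x3 = servings of pasta.
Minimize 0.38x1 + 1.15x2 + 0.32x3 s.t.:
  2.9x1 + 3.2x2 + 2.6x3 ≥ 8.7   (fibre)
  4x1 + 4x2 + 9x3 ≥ 18   (protein)
  36x1 + 8x2 + 45x3 ≥ 97   (carbohydrate)
  16x1 + 106x2 + 11x3 ≥ 235   (calcium)
  x1, x2, x3 ≥ 0.
At the optimum only kale, pasta are positive (brown rice = 0). There the carbohydrate and calcium constraints are tight.
Solving gives x2 = 2.031, x3 = 1.795.
Objective = 1.15·2.031 + 0.32·1.795 = 2.9101.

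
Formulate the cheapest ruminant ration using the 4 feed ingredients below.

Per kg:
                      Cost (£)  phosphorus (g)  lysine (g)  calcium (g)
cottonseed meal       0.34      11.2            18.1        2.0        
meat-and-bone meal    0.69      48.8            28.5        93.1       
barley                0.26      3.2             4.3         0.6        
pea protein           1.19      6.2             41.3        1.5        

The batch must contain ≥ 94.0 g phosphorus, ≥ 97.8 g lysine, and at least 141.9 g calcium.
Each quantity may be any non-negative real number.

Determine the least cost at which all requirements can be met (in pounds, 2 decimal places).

Set it up as a linear program. Let x1 = kg of cottonseed meal, x2 = kg of meat-and-bone meal, x3 = kg of barley, x4 = kg of pea protein.
Minimize 0.34x1 + 0.69x2 + 0.26x3 + 1.19x4 s.t.:
  11.2x1 + 48.8x2 + 3.2x3 + 6.2x4 ≥ 94   (phosphorus)
  18.1x1 + 28.5x2 + 4.3x3 + 41.3x4 ≥ 97.8   (lysine)
  2x1 + 93.1x2 + 0.6x3 + 1.5x4 ≥ 141.9   (calcium)
  x1, x2, x3, x4 ≥ 0.
The minimum-cost mix takes nothing from barley, pea protein — only cottonseed meal, meat-and-bone meal. There the lysine and calcium constraints are tight.
Solving gives x1 = 3.109, x2 = 1.457.
Hence cost = 0.34·3.109 + 0.69·1.457 = £2.0624.

£2.06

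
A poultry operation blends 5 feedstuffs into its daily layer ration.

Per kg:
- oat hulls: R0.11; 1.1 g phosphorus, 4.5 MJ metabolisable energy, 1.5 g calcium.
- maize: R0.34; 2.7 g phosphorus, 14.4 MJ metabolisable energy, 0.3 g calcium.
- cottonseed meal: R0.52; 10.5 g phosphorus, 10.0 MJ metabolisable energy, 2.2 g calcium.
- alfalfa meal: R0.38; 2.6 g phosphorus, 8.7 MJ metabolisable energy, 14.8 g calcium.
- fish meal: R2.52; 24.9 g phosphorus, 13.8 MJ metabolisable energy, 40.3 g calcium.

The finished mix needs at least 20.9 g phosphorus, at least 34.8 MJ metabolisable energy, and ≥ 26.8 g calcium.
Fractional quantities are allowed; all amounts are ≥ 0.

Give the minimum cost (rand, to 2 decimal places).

R1.49

Let x1 = kg of oat hulls, x2 = kg of maize, x3 = kg of cottonseed meal, x4 = kg of alfalfa meal, x5 = kg of fish meal.
min 0.11x1 + 0.34x2 + 0.52x3 + 0.38x4 + 2.52x5 subject to:
  1.1x1 + 2.7x2 + 10.5x3 + 2.6x4 + 24.9x5 ≥ 20.9   (phosphorus)
  4.5x1 + 14.4x2 + 10x3 + 8.7x4 + 13.8x5 ≥ 34.8   (metabolisable energy)
  1.5x1 + 0.3x2 + 2.2x3 + 14.8x4 + 40.3x5 ≥ 26.8   (calcium)
  x1, x2, x3, x4, x5 ≥ 0.
At the optimum only oat hulls, cottonseed meal, alfalfa meal are positive (maize, fish meal = 0). The phosphorus, metabolisable energy, calcium requirements are met with equality.
Optimal quantities: oat hulls = 1.762 kg, cottonseed meal = 1.455 kg, alfalfa meal = 1.416 kg.
Objective = 0.11·1.762 + 0.52·1.455 + 0.38·1.416 = 1.4885.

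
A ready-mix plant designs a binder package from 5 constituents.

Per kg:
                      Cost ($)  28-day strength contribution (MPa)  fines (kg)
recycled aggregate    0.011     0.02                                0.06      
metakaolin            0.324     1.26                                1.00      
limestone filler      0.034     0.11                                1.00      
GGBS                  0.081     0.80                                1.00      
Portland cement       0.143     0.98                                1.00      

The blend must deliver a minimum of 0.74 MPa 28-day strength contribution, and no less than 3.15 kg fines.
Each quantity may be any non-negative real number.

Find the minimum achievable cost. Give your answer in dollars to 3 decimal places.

Set it up as a linear program. Let x1 = kg of recycled aggregate, x2 = kg of metakaolin, x3 = kg of limestone filler, x4 = kg of GGBS, x5 = kg of Portland cement.
Minimize 0.011x1 + 0.324x2 + 0.034x3 + 0.081x4 + 0.143x5 subject to:
  0.02x1 + 1.26x2 + 0.11x3 + 0.8x4 + 0.98x5 ≥ 0.74   (28-day strength contribution)
  0.06x1 + 1x2 + 1x3 + 1x4 + 1x5 ≥ 3.15   (fines)
  x1, x2, x3, x4, x5 ≥ 0.
At the optimum only limestone filler, GGBS are positive (recycled aggregate, metakaolin, Portland cement = 0). Binding constraints: 28-day strength contribution and fines.
So limestone filler = 2.58 kg, GGBS = 0.5703 kg.
Total cost: 0.034·2.58 + 0.081·0.5703 = 0.13391.

$0.134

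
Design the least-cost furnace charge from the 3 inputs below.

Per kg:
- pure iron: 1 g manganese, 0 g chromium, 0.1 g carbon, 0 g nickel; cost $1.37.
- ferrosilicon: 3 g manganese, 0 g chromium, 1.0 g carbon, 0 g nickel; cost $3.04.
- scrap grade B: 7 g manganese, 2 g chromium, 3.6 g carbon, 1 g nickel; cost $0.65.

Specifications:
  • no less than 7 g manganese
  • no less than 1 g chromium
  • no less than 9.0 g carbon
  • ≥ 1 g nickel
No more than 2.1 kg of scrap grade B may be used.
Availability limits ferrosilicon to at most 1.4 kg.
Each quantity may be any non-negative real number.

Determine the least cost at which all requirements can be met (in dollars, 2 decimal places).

Let x1 = kg of pure iron, x2 = kg of ferrosilicon, x3 = kg of scrap grade B.
Minimise 1.37x1 + 3.04x2 + 0.65x3 with:
  1x1 + 3x2 + 7x3 ≥ 7   (manganese)
  2x3 ≥ 1   (chromium)
  0.1x1 + 1x2 + 3.6x3 ≥ 9   (carbon)
  1x3 ≥ 1   (nickel)
  x3 ≤ 2.1
  x2 ≤ 1.4
  x1, x2, x3 ≥ 0.
All 3 inputs are positive at the optimum. The carbon, the scrap grade B cap, the ferrosilicon cap requirements are met with equality.
So pure iron = 0.4 kg, ferrosilicon = 1.4 kg, scrap grade B = 2.1 kg.
Objective = 1.37·0.4 + 3.04·1.4 + 0.65·2.1 = 6.1690.

$6.17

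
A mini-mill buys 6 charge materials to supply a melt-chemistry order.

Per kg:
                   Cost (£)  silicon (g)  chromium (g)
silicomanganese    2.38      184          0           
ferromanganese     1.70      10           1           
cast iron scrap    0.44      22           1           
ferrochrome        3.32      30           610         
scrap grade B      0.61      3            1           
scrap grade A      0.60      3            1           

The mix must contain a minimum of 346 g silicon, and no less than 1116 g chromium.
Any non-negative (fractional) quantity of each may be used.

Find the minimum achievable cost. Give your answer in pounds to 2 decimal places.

Let x1 = kg of silicomanganese, x2 = kg of ferromanganese, x3 = kg of cast iron scrap, x4 = kg of ferrochrome, x5 = kg of scrap grade B, x6 = kg of scrap grade A.
min 2.38x1 + 1.7x2 + 0.44x3 + 3.32x4 + 0.61x5 + 0.6x6 s.t.:
  184x1 + 10x2 + 22x3 + 30x4 + 3x5 + 3x6 ≥ 346   (silicon)
  1x2 + 1x3 + 610x4 + 1x5 + 1x6 ≥ 1116   (chromium)
  x1, x2, x3, x4, x5, x6 ≥ 0.
The cheapest feasible vertex uses only silicomanganese, ferrochrome; ferromanganese, cast iron scrap, scrap grade B, scrap grade A are not used. There the silicon and chromium constraints are tight.
Optimal quantities: silicomanganese = 1.582 kg, ferrochrome = 1.83 kg.
Objective = 2.38·1.582 + 3.32·1.83 = 9.8408.

£9.84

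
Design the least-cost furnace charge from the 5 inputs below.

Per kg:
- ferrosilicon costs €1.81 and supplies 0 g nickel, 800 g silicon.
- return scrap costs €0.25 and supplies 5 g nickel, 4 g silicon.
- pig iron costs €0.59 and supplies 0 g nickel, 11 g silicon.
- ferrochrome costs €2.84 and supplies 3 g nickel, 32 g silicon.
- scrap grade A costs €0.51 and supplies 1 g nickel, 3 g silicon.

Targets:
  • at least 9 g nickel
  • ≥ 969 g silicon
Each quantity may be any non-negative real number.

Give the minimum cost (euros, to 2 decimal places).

Let x1 = kg of ferrosilicon, x2 = kg of return scrap, x3 = kg of pig iron, x4 = kg of ferrochrome, x5 = kg of scrap grade A.
Minimise 1.81x1 + 0.25x2 + 0.59x3 + 2.84x4 + 0.51x5 s.t.:
  5x2 + 3x4 + 1x5 ≥ 9   (nickel)
  800x1 + 4x2 + 11x3 + 32x4 + 3x5 ≥ 969   (silicon)
  x1, x2, x3, x4, x5 ≥ 0.
At the optimum only ferrosilicon, return scrap are positive (pig iron, ferrochrome, scrap grade A = 0). The nickel and silicon requirements are met with equality.
Solving gives x1 = 1.202, x2 = 1.8.
Cost = 1.81·1.202 + 0.25·1.8 = 2.6256.

€2.63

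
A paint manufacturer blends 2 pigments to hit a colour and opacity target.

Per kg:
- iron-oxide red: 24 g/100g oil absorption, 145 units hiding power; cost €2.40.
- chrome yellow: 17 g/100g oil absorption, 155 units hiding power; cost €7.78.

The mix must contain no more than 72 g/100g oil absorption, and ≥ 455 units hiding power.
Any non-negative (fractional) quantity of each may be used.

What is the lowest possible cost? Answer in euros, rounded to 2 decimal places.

€9.53

Let x1 = kg of iron-oxide red, x2 = kg of chrome yellow.
Minimise 2.4x1 + 7.78x2 s.t.:
  24x1 + 17x2 ≤ 72   (oil absorption)
  145x1 + 155x2 ≥ 455   (hiding power)
  x1, x2 ≥ 0.
Both inputs are positive at the optimum. The oil absorption and hiding power requirements are met with equality.
Optimal quantities: iron-oxide red = 2.729 kg, chrome yellow = 0.3825 kg.
Total cost: 2.4·2.729 + 7.78·0.3825 = 9.5255.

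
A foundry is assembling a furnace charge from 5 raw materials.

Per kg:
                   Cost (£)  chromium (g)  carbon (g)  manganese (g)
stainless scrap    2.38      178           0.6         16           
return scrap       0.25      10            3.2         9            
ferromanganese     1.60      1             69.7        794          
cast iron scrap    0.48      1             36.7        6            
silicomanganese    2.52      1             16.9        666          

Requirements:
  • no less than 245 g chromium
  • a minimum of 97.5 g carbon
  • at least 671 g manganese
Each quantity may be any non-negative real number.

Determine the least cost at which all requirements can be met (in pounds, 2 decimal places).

This is a linear program. Let x1 = kg of stainless scrap, x2 = kg of return scrap, x3 = kg of ferromanganese, x4 = kg of cast iron scrap, x5 = kg of silicomanganese.
Minimize 2.38x1 + 0.25x2 + 1.6x3 + 0.48x4 + 2.52x5 s.t.:
  178x1 + 10x2 + 1x3 + 1x4 + 1x5 ≥ 245   (chromium)
  0.6x1 + 3.2x2 + 69.7x3 + 36.7x4 + 16.9x5 ≥ 97.5   (carbon)
  16x1 + 9x2 + 794x3 + 6x4 + 666x5 ≥ 671   (manganese)
  x1, x2, x3, x4, x5 ≥ 0.
The cheapest feasible vertex uses only stainless scrap, ferromanganese, cast iron scrap; return scrap, silicomanganese are not used. There the chromium, carbon, manganese constraints are tight.
Solving gives x1 = 1.366, x3 = 0.8093, x4 = 1.097.
Cost = 2.38·1.366 + 1.6·0.8093 + 0.48·1.097 = 5.0725.

£5.07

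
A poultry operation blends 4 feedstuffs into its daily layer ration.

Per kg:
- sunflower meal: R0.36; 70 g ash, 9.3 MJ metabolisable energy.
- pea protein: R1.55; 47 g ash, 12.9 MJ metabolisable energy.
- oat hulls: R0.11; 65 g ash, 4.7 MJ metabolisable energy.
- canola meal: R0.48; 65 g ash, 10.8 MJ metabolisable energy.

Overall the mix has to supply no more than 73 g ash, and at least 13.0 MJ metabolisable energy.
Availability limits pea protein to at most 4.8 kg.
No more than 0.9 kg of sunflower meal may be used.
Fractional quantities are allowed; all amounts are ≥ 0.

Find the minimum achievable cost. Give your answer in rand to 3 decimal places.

R0.745

Let x1 = kg of sunflower meal, x2 = kg of pea protein, x3 = kg of oat hulls, x4 = kg of canola meal.
min 0.36x1 + 1.55x2 + 0.11x3 + 0.48x4 s.t.:
  70x1 + 47x2 + 65x3 + 65x4 ≤ 73   (ash)
  9.3x1 + 12.9x2 + 4.7x3 + 10.8x4 ≥ 13   (metabolisable energy)
  x2 ≤ 4.8
  x1 ≤ 0.9
  x1, x2, x3, x4 ≥ 0.
The optimal basis is {pea protein, canola meal}; sunflower meal, oat hulls drop out. There the ash and metabolisable energy constraints are tight.
Optimal quantities: pea protein = 0.171 kg, canola meal = 0.9994 kg.
Hence cost = 1.55·0.171 + 0.48·0.9994 = R0.74476.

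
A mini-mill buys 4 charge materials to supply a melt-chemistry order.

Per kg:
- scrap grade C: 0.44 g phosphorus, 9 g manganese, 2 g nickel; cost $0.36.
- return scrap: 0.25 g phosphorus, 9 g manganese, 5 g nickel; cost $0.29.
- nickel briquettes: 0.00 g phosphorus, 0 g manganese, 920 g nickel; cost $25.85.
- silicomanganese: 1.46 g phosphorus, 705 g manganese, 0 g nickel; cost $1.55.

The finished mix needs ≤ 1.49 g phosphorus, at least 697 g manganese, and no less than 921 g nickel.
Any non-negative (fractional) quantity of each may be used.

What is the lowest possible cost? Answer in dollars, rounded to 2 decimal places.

Treat it as an LP. Let x1 = kg of scrap grade C, x2 = kg of return scrap, x3 = kg of nickel briquettes, x4 = kg of silicomanganese.
Minimize 0.36x1 + 0.29x2 + 25.85x3 + 1.55x4 with:
  0.44x1 + 0.25x2 + 1.46x4 ≤ 1.49   (phosphorus)
  9x1 + 9x2 + 705x4 ≥ 697   (manganese)
  2x1 + 5x2 + 920x3 ≥ 921   (nickel)
  x1, x2, x3, x4 ≥ 0.
The optimal basis is {nickel briquettes, silicomanganese}; scrap grade C, return scrap drop out. Binding constraints: manganese and nickel.
Optimal quantities: nickel briquettes = 1.001 kg, silicomanganese = 0.9887 kg.
Hence cost = 25.85·1.001 + 1.55·0.9887 = $27.4083.

$27.41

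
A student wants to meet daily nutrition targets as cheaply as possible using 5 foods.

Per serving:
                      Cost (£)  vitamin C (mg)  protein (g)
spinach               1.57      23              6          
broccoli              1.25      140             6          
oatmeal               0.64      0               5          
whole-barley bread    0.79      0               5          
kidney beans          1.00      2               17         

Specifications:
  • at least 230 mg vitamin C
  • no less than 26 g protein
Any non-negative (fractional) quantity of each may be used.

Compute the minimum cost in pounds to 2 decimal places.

Let x1 = servings of spinach, x2 = servings of broccoli, x3 = servings of oatmeal, x4 = servings of whole-barley bread, x5 = servings of kidney beans.
min 1.57x1 + 1.25x2 + 0.64x3 + 0.79x4 + 1x5 with:
  23x1 + 140x2 + 2x5 ≥ 230   (vitamin C)
  6x1 + 6x2 + 5x3 + 5x4 + 17x5 ≥ 26   (protein)
  x1, x2, x3, x4, x5 ≥ 0.
The cheapest feasible vertex uses only broccoli, kidney beans; spinach, oatmeal, whole-barley bread are not used. There the vitamin C and protein constraints are tight.
Optimal quantities: broccoli = 1.629 servings, kidney beans = 0.9544 servings.
Total cost: 1.25·1.629 + 1·0.9544 = 2.9907.

£2.99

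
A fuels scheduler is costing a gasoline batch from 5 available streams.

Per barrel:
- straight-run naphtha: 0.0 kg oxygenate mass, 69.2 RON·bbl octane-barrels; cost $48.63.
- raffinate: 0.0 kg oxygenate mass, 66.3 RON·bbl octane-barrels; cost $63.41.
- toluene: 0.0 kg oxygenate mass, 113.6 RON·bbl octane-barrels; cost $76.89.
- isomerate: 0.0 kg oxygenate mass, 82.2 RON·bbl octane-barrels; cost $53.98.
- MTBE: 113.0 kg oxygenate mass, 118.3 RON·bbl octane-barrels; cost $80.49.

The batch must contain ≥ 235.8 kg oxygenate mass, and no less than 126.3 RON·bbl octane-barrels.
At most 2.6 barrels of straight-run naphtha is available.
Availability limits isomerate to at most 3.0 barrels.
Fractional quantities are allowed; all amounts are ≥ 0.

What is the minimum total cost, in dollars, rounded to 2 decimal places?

This is a linear program. Let x1 = barrels of straight-run naphtha, x2 = barrels of raffinate, x3 = barrels of toluene, x4 = barrels of isomerate, x5 = barrels of MTBE.
min 48.63x1 + 63.41x2 + 76.89x3 + 53.98x4 + 80.49x5 s.t.:
  113x5 ≥ 235.8   (oxygenate mass)
  69.2x1 + 66.3x2 + 113.6x3 + 82.2x4 + 118.3x5 ≥ 126.3   (octane-barrels)
  x1 ≤ 2.6
  x4 ≤ 3
  x1, x2, x3, x4, x5 ≥ 0.
The optimal basis is {MTBE}; straight-run naphtha, raffinate, toluene, isomerate drop out. There the oxygenate mass constraint is tight.
So MTBE = 2.0867 barrels.
Cost = 80.49·2.0867 = 167.9585.

$167.96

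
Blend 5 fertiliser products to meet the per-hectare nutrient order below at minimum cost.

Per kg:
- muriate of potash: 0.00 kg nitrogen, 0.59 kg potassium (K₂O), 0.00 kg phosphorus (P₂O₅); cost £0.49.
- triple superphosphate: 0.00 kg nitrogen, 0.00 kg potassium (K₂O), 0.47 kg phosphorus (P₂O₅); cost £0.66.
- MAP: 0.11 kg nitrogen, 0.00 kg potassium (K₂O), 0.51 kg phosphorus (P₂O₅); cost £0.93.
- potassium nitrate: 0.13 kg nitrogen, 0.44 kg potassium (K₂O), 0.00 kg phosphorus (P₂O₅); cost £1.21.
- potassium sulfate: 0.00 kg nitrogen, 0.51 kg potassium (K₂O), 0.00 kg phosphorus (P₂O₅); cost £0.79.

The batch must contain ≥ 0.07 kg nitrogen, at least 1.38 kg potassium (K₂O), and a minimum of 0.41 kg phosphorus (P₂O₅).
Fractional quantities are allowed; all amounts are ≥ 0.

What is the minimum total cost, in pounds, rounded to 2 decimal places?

Treat it as an LP. Let x1 = kg of muriate of potash, x2 = kg of triple superphosphate, x3 = kg of MAP, x4 = kg of potassium nitrate, x5 = kg of potassium sulfate.
min 0.49x1 + 0.66x2 + 0.93x3 + 1.21x4 + 0.79x5 with:
  0.11x3 + 0.13x4 ≥ 0.07   (nitrogen)
  0.59x1 + 0.44x4 + 0.51x5 ≥ 1.38   (potassium (K₂O))
  0.47x2 + 0.51x3 ≥ 0.41   (phosphorus (P₂O₅))
  x1, x2, x3, x4, x5 ≥ 0.
The cheapest feasible vertex uses only muriate of potash, triple superphosphate, MAP; potassium nitrate, potassium sulfate are not used. The nitrogen, potassium (K₂O), phosphorus (P₂O₅) requirements are met with equality.
Optimal quantities: muriate of potash = 2.339 kg, triple superphosphate = 0.1818 kg, MAP = 0.6364 kg.
Hence cost = 0.49·2.339 + 0.66·0.1818 + 0.93·0.6364 = £1.8580.

£1.86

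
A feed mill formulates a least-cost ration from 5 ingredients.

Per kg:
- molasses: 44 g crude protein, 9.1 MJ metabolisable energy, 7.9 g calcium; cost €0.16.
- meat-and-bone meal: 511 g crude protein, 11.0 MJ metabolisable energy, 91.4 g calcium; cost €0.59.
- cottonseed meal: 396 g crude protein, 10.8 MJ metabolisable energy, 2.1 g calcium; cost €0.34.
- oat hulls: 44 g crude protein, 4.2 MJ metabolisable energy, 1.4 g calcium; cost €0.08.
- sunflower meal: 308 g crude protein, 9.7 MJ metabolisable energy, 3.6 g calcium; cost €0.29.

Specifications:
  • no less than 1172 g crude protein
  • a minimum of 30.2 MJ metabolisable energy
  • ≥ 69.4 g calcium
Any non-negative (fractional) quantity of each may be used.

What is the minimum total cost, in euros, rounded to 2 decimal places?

Treat it as an LP. Let x1 = kg of molasses, x2 = kg of meat-and-bone meal, x3 = kg of cottonseed meal, x4 = kg of oat hulls, x5 = kg of sunflower meal.
Minimize 0.16x1 + 0.59x2 + 0.34x3 + 0.08x4 + 0.29x5 with:
  44x1 + 511x2 + 396x3 + 44x4 + 308x5 ≥ 1172   (crude protein)
  9.1x1 + 11x2 + 10.8x3 + 4.2x4 + 9.7x5 ≥ 30.2   (metabolisable energy)
  7.9x1 + 91.4x2 + 2.1x3 + 1.4x4 + 3.6x5 ≥ 69.4   (calcium)
  x1, x2, x3, x4, x5 ≥ 0.
The minimum-cost mix takes nothing from molasses, sunflower meal — only meat-and-bone meal, cottonseed meal, oat hulls. There the crude protein, metabolisable energy, calcium constraints are tight.
Solving gives x2 = 0.711, x3 = 2.03, x4 = 0.108.
Total cost: 0.59·0.711 + 0.34·2.03 + 0.08·0.108 = 1.1183.

€1.12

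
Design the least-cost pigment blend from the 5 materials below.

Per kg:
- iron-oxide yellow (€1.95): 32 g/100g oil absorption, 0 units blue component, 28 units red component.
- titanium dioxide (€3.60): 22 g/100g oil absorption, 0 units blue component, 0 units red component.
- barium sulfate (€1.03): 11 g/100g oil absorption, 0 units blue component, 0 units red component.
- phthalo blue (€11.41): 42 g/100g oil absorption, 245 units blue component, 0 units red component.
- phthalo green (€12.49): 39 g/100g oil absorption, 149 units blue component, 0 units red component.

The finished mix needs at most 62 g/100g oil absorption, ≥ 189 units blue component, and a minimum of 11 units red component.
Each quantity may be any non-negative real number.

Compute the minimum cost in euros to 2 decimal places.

€9.57

Let x1 = kg of iron-oxide yellow, x2 = kg of titanium dioxide, x3 = kg of barium sulfate, x4 = kg of phthalo blue, x5 = kg of phthalo green.
Minimize 1.95x1 + 3.6x2 + 1.03x3 + 11.41x4 + 12.49x5 with:
  32x1 + 22x2 + 11x3 + 42x4 + 39x5 ≤ 62   (oil absorption)
  245x4 + 149x5 ≥ 189   (blue component)
  28x1 ≥ 11   (red component)
  x1, x2, x3, x4, x5 ≥ 0.
The optimal basis is {iron-oxide yellow, phthalo blue}; titanium dioxide, barium sulfate, phthalo green drop out. Binding constraints: blue component and red component.
Optimal quantities: iron-oxide yellow = 0.3929 kg, phthalo blue = 0.7714 kg.
Objective = 1.95·0.3929 + 11.41·0.7714 = 9.5678.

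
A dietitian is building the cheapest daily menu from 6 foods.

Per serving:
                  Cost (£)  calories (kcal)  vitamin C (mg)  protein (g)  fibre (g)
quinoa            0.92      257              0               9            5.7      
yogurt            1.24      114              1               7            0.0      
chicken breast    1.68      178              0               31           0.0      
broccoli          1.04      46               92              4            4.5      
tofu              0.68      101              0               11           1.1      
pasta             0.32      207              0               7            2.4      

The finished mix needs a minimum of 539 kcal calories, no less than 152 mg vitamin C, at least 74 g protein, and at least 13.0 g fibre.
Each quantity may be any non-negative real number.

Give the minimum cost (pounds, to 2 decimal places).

£4.80

This is a linear program. Let x1 = servings of quinoa, x2 = servings of yogurt, x3 = servings of chicken breast, x4 = servings of broccoli, x5 = servings of tofu, x6 = servings of pasta.
min 0.92x1 + 1.24x2 + 1.68x3 + 1.04x4 + 0.68x5 + 0.32x6 subject to:
  257x1 + 114x2 + 178x3 + 46x4 + 101x5 + 207x6 ≥ 539   (calories)
  1x2 + 92x4 ≥ 152   (vitamin C)
  9x1 + 7x2 + 31x3 + 4x4 + 11x5 + 7x6 ≥ 74   (protein)
  5.7x1 + 4.5x4 + 1.1x5 + 2.4x6 ≥ 13   (fibre)
  x1, x2, x3, x4, x5, x6 ≥ 0.
The minimum-cost mix takes nothing from quinoa, yogurt, chicken breast, tofu — only broccoli, pasta. Binding constraints: vitamin C and protein.
So broccoli = 1.652 servings, pasta = 9.627 servings.
Objective = 1.04·1.652 + 0.32·9.627 = 4.7987.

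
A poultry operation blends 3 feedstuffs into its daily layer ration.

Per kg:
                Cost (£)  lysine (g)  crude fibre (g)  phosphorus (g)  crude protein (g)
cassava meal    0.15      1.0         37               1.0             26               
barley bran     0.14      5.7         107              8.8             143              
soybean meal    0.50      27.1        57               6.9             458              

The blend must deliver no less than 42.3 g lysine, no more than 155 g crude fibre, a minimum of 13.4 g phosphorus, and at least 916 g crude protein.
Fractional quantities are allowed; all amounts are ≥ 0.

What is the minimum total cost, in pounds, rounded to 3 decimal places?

Treat it as an LP. Let x1 = kg of cassava meal, x2 = kg of barley bran, x3 = kg of soybean meal.
min 0.15x1 + 0.14x2 + 0.5x3 with:
  1x1 + 5.7x2 + 27.1x3 ≥ 42.3   (lysine)
  37x1 + 107x2 + 57x3 ≤ 155   (crude fibre)
  1x1 + 8.8x2 + 6.9x3 ≥ 13.4   (phosphorus)
  26x1 + 143x2 + 458x3 ≥ 916   (crude protein)
  x1, x2, x3 ≥ 0.
The optimal basis is {barley bran, soybean meal}; cassava meal drops out. There the crude fibre and crude protein constraints are tight.
That vertex is x2 = 0.45963, x3 = 1.8565.
Objective = 0.14·0.45963 + 0.5·1.8565 = 0.99260.

£0.993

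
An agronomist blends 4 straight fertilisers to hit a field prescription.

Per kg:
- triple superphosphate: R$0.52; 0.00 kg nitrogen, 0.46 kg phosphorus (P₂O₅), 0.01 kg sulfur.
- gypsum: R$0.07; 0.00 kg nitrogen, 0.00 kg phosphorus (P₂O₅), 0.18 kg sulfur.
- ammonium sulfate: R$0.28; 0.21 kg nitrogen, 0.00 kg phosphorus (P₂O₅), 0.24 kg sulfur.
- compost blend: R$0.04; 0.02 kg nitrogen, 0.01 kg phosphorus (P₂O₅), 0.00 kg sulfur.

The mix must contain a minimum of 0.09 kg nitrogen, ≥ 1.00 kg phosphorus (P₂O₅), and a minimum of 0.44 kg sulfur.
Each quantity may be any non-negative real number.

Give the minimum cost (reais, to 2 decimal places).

R$1.37

Treat it as an LP. Let x1 = kg of triple superphosphate, x2 = kg of gypsum, x3 = kg of ammonium sulfate, x4 = kg of compost blend.
min 0.52x1 + 0.07x2 + 0.28x3 + 0.04x4 with:
  0.21x3 + 0.02x4 ≥ 0.09   (nitrogen)
  0.46x1 + 0.01x4 ≥ 1   (phosphorus (P₂O₅))
  0.01x1 + 0.18x2 + 0.24x3 ≥ 0.44   (sulfur)
  x1, x2, x3, x4 ≥ 0.
The minimum-cost mix takes nothing from compost blend — only triple superphosphate, gypsum, ammonium sulfate. Binding constraints: nitrogen, phosphorus (P₂O₅), sulfur.
Optimal quantities: triple superphosphate = 2.174 kg, gypsum = 1.752 kg, ammonium sulfate = 0.4286 kg.
Hence cost = 0.52·2.174 + 0.07·1.752 + 0.28·0.4286 = R$1.3731.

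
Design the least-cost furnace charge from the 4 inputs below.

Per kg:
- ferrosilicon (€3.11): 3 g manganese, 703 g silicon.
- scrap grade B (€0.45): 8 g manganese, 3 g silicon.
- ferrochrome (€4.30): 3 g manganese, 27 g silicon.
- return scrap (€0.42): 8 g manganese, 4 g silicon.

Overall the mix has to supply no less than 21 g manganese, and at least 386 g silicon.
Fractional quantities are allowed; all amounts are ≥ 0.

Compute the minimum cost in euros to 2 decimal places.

€2.68

This is a linear program. Let x1 = kg of ferrosilicon, x2 = kg of scrap grade B, x3 = kg of ferrochrome, x4 = kg of return scrap.
Minimize 3.11x1 + 0.45x2 + 4.3x3 + 0.42x4 with:
  3x1 + 8x2 + 3x3 + 8x4 ≥ 21   (manganese)
  703x1 + 3x2 + 27x3 + 4x4 ≥ 386   (silicon)
  x1, x2, x3, x4 ≥ 0.
The minimum-cost mix takes nothing from scrap grade B, ferrochrome — only ferrosilicon, return scrap. Binding constraints: manganese and silicon.
That vertex is x1 = 0.5353, x4 = 2.424.
Objective = 3.11·0.5353 + 0.42·2.424 = 2.6829.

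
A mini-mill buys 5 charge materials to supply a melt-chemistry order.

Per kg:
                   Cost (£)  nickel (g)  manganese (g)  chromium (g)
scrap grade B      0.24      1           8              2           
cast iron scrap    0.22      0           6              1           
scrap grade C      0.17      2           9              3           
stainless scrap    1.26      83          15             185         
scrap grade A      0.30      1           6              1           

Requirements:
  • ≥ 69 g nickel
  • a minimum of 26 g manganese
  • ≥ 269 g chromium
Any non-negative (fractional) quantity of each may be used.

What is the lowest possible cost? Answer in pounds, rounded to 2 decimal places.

Treat it as an LP. Let x1 = kg of scrap grade B, x2 = kg of cast iron scrap, x3 = kg of scrap grade C, x4 = kg of stainless scrap, x5 = kg of scrap grade A.
min 0.24x1 + 0.22x2 + 0.17x3 + 1.26x4 + 0.3x5 s.t.:
  1x1 + 2x3 + 83x4 + 1x5 ≥ 69   (nickel)
  8x1 + 6x2 + 9x3 + 15x4 + 6x5 ≥ 26   (manganese)
  2x1 + 1x2 + 3x3 + 185x4 + 1x5 ≥ 269   (chromium)
  x1, x2, x3, x4, x5 ≥ 0.
The minimum-cost mix takes nothing from scrap grade B, cast iron scrap, scrap grade A — only scrap grade C, stainless scrap. The manganese and chromium requirements are met with equality.
So scrap grade C = 0.4784 kg, stainless scrap = 1.446 kg.
Hence cost = 0.17·0.4784 + 1.26·1.446 = £1.9033.

£1.90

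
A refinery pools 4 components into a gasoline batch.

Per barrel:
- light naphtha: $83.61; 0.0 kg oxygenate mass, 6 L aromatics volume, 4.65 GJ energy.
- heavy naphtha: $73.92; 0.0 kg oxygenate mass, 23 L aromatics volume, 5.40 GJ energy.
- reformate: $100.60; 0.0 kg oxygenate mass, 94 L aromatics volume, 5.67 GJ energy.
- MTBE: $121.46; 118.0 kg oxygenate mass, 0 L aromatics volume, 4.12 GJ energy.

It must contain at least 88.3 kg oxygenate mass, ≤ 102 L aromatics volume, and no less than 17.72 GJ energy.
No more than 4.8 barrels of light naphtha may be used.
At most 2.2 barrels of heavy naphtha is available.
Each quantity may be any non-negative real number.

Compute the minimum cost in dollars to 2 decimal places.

Let x1 = barrels of light naphtha, x2 = barrels of heavy naphtha, x3 = barrels of reformate, x4 = barrels of MTBE.
Minimise 83.61x1 + 73.92x2 + 100.6x3 + 121.46x4 subject to:
  118x4 ≥ 88.3   (oxygenate mass)
  6x1 + 23x2 + 94x3 ≤ 102   (aromatics volume)
  4.65x1 + 5.4x2 + 5.67x3 + 4.12x4 ≥ 17.72   (energy)
  x1 ≤ 4.8
  x2 ≤ 2.2
  x1, x2, x3, x4 ≥ 0.
The minimum-cost mix takes nothing from light naphtha — only heavy naphtha, reformate, MTBE. Binding constraints: oxygenate mass, energy, the heavy naphtha cap.
That vertex is x2 = 2.2, x3 = 0.48624, x4 = 0.74831.
Cost = 73.92·2.2 + 100.6·0.48624 + 121.46·0.74831 = 302.4295.

$302.43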